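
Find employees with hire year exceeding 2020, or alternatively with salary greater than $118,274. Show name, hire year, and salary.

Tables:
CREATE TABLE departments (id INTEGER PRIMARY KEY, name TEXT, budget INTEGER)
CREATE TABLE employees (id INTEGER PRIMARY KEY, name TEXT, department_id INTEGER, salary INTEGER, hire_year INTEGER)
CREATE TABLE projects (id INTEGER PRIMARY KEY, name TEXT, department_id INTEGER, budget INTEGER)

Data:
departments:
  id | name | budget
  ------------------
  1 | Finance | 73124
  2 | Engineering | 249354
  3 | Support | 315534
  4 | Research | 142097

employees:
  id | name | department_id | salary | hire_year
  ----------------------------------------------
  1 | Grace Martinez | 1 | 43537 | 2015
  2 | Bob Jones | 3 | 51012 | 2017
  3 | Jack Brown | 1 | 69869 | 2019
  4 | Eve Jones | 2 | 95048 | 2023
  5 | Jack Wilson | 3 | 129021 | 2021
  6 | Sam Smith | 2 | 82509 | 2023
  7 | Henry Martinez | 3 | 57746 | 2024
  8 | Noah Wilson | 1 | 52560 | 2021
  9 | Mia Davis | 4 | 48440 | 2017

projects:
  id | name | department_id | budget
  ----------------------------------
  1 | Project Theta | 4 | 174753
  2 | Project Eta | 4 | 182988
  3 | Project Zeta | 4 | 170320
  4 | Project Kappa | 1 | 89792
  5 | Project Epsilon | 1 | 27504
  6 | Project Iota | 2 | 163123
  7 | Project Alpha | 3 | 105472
SELECT name, hire_year, salary FROM employees WHERE hire_year > 2020 OR salary > 118274

Execution result:
name | hire_year | salary
Eve Jones | 2023 | 95048
Jack Wilson | 2021 | 129021
Sam Smith | 2023 | 82509
Henry Martinez | 2024 | 57746
Noah Wilson | 2021 | 52560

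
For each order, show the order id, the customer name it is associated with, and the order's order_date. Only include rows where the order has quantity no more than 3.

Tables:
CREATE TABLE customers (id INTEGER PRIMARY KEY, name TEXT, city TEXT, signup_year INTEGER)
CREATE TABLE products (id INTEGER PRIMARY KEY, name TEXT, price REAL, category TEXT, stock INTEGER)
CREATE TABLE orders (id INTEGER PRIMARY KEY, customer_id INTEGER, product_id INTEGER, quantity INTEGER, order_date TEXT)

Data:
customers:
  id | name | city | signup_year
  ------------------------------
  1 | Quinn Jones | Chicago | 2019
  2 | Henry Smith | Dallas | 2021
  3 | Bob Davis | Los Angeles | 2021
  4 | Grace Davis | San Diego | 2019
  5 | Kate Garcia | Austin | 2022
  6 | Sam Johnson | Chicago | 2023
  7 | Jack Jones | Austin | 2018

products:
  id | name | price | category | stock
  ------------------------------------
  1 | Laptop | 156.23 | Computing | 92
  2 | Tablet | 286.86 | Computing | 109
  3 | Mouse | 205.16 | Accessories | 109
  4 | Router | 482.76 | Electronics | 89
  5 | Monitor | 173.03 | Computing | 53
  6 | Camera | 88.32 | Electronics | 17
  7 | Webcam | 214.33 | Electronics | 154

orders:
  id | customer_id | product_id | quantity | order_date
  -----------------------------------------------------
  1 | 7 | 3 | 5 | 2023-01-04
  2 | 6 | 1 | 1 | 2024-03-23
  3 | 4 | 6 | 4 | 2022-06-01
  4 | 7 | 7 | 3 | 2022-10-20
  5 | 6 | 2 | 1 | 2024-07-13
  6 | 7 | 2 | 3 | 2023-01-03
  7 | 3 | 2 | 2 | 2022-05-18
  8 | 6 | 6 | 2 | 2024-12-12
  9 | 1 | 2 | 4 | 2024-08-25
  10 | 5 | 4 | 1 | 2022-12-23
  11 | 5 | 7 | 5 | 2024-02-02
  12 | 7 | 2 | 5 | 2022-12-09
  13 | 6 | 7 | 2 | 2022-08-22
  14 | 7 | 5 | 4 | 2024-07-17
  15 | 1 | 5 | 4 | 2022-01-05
SELECT c.id, p.name AS customer, c.order_date FROM orders c JOIN customers p ON c.customer_id = p.id WHERE c.quantity <= 3

Execution result:
id | customer | order_date
2 | Sam Johnson | 2024-03-23
4 | Jack Jones | 2022-10-20
5 | Sam Johnson | 2024-07-13
6 | Jack Jones | 2023-01-03
7 | Bob Davis | 2022-05-18
8 | Sam Johnson | 2024-12-12
10 | Kate Garcia | 2022-12-23
13 | Sam Johnson | 2022-08-22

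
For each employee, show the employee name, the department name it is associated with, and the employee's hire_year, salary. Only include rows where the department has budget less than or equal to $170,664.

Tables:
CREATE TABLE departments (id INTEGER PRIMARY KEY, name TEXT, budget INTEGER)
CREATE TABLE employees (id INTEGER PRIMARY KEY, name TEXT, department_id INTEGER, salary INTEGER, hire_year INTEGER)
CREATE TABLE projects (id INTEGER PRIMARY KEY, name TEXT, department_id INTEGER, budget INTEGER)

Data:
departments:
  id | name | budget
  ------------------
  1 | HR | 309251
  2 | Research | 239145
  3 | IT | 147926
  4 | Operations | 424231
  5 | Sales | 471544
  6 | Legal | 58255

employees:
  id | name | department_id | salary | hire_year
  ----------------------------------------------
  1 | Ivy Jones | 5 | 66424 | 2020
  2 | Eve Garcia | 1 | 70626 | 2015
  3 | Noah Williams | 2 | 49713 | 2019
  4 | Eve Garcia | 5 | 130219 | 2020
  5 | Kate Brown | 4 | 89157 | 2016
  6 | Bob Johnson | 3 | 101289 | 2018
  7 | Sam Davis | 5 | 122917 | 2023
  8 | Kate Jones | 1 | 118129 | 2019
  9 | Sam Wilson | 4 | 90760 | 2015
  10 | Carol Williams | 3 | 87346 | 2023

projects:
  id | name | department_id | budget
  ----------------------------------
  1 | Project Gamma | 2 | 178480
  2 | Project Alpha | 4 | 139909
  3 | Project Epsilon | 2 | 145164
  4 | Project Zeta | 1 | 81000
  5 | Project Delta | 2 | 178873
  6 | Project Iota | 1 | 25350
SELECT c.name, p.name AS department, c.hire_year, c.salary FROM employees c JOIN departments p ON c.department_id = p.id WHERE p.budget <= 170664

Execution result:
name | department | hire_year | salary
Bob Johnson | IT | 2018 | 101289
Carol Williams | IT | 2023 | 87346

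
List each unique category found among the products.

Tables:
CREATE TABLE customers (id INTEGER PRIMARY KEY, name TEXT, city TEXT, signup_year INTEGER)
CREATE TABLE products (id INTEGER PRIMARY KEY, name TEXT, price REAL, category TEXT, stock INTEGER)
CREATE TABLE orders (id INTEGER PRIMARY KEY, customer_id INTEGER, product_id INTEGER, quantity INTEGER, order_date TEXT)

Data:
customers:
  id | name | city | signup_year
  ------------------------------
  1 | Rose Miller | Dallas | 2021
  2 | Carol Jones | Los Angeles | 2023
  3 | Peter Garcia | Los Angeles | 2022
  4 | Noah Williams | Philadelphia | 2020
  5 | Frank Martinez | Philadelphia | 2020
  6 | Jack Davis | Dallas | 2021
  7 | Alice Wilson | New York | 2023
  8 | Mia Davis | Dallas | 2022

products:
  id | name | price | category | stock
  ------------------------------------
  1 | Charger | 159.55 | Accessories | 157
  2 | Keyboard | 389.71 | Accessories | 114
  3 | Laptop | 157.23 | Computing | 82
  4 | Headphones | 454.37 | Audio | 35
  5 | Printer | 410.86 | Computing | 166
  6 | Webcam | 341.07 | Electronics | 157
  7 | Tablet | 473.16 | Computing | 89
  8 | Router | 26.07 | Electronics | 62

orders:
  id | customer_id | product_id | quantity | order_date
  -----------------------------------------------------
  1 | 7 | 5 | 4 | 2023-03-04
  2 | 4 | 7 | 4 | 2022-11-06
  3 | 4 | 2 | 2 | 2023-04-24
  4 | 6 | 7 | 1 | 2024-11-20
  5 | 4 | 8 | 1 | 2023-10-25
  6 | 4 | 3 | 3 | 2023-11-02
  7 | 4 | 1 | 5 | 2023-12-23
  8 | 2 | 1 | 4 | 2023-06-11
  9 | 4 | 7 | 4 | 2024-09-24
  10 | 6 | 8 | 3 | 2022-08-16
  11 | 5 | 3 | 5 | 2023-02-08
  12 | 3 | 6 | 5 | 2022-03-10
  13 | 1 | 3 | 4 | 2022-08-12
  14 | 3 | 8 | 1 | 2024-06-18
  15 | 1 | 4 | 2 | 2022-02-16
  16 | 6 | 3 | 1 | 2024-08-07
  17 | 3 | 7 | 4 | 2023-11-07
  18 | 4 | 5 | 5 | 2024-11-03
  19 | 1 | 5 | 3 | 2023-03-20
SELECT DISTINCT category FROM products

Execution result:
category
Accessories
Computing
Audio
Electronics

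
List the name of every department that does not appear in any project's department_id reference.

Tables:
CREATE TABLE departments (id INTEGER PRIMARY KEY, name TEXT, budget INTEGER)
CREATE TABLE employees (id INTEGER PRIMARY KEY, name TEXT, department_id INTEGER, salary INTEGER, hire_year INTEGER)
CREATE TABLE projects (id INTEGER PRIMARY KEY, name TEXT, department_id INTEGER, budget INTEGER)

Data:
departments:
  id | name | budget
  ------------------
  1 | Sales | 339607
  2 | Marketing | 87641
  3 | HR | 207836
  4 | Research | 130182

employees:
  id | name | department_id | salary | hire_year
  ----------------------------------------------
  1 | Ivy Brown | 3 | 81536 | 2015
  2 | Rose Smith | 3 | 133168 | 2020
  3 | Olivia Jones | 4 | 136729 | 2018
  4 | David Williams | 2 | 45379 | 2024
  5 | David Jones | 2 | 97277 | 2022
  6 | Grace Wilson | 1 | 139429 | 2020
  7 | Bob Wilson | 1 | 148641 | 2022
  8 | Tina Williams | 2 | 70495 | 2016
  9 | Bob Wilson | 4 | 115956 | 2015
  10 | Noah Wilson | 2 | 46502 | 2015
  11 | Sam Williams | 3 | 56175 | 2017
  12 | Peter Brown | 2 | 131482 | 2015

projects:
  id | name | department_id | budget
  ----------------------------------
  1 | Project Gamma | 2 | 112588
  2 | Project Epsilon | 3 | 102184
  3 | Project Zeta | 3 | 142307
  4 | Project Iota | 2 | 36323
SELECT p.name FROM departments p LEFT JOIN projects c ON c.department_id = p.id WHERE c.id IS NULL

Execution result:
name
Sales
Research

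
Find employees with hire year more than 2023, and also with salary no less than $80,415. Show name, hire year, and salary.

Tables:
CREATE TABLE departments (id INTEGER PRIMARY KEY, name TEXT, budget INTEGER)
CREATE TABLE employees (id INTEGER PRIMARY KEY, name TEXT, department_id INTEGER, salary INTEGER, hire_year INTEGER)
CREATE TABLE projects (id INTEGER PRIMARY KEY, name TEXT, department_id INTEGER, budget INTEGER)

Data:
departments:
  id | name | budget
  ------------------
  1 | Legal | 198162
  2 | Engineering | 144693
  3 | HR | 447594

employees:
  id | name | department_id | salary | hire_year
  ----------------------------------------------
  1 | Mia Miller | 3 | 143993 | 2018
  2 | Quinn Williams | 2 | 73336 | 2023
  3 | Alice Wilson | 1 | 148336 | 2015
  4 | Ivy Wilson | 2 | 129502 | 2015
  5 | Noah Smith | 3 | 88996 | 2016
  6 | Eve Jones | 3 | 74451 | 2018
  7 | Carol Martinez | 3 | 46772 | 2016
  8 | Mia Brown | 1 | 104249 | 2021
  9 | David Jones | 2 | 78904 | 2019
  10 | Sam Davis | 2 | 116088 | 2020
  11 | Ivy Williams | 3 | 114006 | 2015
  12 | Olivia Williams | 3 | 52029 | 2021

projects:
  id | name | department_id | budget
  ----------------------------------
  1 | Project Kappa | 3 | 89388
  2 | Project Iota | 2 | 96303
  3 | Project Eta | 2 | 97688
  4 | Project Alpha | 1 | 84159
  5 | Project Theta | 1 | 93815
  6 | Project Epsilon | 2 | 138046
SELECT name, hire_year, salary FROM employees WHERE hire_year > 2023 AND salary >= 80415

Execution result:
(no rows)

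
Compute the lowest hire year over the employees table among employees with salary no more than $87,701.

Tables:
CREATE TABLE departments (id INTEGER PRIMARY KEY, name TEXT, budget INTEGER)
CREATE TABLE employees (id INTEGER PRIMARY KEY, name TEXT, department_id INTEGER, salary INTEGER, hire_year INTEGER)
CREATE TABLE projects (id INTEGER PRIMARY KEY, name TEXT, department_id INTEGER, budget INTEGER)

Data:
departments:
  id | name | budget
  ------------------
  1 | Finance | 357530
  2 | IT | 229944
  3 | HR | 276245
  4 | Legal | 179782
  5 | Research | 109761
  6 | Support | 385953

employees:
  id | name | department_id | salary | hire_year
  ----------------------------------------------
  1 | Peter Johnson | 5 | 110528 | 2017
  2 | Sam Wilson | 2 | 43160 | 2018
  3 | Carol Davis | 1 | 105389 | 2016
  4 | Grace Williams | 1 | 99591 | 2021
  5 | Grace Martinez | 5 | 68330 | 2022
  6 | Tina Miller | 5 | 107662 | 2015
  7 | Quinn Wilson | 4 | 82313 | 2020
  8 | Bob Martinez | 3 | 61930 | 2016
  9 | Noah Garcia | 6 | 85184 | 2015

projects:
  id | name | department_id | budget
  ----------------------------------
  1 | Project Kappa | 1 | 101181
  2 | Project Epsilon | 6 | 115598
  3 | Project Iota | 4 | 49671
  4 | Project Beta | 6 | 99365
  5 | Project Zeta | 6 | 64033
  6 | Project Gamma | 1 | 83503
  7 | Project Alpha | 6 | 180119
SELECT MIN(hire_year) FROM employees WHERE salary <= 87701

Execution result:
2015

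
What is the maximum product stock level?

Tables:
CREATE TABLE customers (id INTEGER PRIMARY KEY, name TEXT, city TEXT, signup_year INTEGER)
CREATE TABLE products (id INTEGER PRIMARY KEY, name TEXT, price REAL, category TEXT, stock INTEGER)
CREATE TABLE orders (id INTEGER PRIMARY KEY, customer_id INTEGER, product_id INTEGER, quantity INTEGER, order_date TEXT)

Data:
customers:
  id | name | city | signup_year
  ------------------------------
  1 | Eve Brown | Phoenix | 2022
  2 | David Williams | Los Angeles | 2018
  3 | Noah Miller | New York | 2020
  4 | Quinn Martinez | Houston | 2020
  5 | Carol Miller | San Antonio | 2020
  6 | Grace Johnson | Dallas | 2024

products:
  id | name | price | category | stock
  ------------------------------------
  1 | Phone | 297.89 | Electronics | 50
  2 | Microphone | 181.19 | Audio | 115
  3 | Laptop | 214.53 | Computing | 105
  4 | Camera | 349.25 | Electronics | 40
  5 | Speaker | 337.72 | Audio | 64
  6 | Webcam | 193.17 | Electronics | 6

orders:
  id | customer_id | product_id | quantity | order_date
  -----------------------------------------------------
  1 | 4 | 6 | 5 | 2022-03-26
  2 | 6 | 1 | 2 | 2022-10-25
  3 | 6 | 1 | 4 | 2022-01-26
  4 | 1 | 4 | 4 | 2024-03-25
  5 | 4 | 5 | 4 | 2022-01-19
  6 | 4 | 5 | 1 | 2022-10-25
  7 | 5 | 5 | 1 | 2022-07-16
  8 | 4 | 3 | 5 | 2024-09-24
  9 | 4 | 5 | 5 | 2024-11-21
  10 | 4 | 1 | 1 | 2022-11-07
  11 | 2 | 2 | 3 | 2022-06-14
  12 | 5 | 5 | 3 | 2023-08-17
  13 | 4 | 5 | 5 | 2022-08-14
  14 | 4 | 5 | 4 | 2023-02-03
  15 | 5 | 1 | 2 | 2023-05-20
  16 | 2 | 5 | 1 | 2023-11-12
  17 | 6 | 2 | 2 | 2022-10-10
SELECT MAX(stock) FROM products

Execution result:
115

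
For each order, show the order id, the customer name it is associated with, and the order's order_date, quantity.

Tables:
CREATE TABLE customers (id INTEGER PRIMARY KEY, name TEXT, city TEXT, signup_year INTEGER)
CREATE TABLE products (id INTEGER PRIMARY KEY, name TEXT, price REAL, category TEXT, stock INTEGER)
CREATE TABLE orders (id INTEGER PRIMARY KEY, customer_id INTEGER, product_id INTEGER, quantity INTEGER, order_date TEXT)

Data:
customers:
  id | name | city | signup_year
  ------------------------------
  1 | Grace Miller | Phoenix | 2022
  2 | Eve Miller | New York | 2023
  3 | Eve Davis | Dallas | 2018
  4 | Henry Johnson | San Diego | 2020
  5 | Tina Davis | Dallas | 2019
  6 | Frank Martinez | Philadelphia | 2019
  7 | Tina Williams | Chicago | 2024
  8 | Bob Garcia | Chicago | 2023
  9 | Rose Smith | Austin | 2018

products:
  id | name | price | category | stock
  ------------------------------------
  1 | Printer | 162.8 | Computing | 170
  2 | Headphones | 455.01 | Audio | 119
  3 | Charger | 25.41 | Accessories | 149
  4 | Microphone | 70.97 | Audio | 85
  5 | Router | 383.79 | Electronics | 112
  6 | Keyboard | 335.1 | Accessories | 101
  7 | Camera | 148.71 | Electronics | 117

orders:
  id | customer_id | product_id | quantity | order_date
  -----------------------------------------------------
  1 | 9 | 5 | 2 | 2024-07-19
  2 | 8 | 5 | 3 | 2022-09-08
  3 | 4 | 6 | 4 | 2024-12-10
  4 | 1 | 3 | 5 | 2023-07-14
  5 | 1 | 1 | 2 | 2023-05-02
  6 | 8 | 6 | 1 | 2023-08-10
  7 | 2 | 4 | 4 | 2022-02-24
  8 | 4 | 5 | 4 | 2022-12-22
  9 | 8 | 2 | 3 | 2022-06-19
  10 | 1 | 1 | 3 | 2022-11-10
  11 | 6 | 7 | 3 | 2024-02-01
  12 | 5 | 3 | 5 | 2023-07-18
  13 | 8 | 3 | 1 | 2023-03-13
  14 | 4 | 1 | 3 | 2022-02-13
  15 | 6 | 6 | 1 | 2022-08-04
SELECT c.id, p.name AS customer, c.order_date, c.quantity FROM orders c JOIN customers p ON c.customer_id = p.id

Execution result:
id | customer | order_date | quantity
1 | Rose Smith | 2024-07-19 | 2
2 | Bob Garcia | 2022-09-08 | 3
3 | Henry Johnson | 2024-12-10 | 4
4 | Grace Miller | 2023-07-14 | 5
5 | Grace Miller | 2023-05-02 | 2
6 | Bob Garcia | 2023-08-10 | 1
7 | Eve Miller | 2022-02-24 | 4
8 | Henry Johnson | 2022-12-22 | 4
9 | Bob Garcia | 2022-06-19 | 3
10 | Grace Miller | 2022-11-10 | 3
11 | Frank Martinez | 2024-02-01 | 3
12 | Tina Davis | 2023-07-18 | 5
13 | Bob Garcia | 2023-03-13 | 1
14 | Henry Johnson | 2022-02-13 | 3
15 | Frank Martinez | 2022-08-04 | 1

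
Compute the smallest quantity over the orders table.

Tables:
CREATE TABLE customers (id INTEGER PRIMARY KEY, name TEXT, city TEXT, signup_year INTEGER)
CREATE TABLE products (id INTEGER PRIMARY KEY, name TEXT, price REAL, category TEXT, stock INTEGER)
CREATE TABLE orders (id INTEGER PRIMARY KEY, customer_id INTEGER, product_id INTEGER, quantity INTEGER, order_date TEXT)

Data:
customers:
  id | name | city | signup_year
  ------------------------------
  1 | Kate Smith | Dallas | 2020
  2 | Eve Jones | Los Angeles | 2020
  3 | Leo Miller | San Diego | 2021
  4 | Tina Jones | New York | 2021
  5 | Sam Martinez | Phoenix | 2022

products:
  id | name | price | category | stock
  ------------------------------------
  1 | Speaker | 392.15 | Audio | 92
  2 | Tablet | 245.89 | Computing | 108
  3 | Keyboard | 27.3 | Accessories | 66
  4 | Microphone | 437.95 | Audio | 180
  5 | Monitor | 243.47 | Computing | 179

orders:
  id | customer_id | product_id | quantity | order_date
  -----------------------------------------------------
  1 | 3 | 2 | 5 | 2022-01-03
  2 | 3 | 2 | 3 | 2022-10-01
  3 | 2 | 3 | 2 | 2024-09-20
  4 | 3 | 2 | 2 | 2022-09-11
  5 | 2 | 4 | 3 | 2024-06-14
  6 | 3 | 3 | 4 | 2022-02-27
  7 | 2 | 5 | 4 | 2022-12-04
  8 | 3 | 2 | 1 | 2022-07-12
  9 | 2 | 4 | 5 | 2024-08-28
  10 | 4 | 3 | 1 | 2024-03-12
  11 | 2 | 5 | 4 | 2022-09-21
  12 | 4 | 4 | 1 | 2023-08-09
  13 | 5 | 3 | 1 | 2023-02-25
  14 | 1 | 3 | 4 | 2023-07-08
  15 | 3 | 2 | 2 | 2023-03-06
SELECT MIN(quantity) FROM orders

Execution result:
1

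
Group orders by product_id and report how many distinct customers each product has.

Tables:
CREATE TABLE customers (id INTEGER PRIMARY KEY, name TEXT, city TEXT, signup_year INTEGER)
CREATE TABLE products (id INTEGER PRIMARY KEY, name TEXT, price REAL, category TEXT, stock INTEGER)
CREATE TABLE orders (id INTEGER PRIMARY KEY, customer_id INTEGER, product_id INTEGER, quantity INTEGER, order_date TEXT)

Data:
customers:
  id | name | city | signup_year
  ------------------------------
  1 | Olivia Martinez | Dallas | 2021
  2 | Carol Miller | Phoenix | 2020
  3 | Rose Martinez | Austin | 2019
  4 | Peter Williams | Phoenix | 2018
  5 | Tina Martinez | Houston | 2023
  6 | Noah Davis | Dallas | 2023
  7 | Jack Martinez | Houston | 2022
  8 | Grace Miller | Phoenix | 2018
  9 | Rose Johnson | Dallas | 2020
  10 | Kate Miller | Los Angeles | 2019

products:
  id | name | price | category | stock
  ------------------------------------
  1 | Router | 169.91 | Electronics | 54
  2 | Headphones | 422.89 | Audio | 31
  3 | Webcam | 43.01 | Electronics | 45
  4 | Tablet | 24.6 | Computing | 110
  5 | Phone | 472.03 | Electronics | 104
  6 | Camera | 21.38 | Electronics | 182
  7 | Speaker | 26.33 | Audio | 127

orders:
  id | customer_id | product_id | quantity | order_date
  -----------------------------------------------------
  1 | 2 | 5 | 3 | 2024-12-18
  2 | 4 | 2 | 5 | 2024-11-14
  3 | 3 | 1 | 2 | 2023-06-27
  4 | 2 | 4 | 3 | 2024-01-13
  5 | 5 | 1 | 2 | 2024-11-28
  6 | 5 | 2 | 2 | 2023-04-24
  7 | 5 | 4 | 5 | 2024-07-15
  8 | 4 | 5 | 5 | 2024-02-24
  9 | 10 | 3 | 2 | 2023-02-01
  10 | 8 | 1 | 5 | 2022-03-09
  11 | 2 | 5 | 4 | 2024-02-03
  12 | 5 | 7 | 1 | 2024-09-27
SELECT product_id, COUNT(DISTINCT customer_id) AS distinct_customer_count FROM orders GROUP BY product_id

Execution result:
product_id | distinct_customer_count
1 | 3
2 | 2
3 | 1
4 | 2
5 | 2
7 | 1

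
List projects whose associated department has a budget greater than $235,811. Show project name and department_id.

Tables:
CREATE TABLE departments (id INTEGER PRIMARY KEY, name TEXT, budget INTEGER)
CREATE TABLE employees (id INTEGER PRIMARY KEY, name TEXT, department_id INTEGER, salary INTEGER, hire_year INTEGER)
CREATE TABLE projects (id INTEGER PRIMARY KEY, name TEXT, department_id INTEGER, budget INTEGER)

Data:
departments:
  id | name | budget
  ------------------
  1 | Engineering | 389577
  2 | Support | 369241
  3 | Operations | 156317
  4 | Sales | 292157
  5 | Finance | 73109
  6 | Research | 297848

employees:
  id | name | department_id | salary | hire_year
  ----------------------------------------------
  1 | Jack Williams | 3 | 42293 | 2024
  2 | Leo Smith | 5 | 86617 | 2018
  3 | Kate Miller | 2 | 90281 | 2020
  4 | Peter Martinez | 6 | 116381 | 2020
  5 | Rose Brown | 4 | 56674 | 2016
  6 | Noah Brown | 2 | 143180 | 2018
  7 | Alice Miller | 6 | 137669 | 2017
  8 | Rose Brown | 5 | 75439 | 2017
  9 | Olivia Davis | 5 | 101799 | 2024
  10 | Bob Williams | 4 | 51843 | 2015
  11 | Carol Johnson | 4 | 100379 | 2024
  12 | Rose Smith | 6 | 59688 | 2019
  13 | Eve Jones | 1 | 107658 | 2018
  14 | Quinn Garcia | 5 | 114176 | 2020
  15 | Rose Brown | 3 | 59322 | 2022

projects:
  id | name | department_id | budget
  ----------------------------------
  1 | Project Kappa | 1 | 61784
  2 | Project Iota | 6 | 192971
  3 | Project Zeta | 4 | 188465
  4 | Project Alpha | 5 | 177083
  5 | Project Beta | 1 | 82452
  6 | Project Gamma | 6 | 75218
SELECT name, department_id FROM projects WHERE department_id IN (SELECT id FROM departments WHERE budget > 235811)

Execution result:
name | department_id
Project Kappa | 1
Project Iota | 6
Project Zeta | 4
Project Beta | 1
Project Gamma | 6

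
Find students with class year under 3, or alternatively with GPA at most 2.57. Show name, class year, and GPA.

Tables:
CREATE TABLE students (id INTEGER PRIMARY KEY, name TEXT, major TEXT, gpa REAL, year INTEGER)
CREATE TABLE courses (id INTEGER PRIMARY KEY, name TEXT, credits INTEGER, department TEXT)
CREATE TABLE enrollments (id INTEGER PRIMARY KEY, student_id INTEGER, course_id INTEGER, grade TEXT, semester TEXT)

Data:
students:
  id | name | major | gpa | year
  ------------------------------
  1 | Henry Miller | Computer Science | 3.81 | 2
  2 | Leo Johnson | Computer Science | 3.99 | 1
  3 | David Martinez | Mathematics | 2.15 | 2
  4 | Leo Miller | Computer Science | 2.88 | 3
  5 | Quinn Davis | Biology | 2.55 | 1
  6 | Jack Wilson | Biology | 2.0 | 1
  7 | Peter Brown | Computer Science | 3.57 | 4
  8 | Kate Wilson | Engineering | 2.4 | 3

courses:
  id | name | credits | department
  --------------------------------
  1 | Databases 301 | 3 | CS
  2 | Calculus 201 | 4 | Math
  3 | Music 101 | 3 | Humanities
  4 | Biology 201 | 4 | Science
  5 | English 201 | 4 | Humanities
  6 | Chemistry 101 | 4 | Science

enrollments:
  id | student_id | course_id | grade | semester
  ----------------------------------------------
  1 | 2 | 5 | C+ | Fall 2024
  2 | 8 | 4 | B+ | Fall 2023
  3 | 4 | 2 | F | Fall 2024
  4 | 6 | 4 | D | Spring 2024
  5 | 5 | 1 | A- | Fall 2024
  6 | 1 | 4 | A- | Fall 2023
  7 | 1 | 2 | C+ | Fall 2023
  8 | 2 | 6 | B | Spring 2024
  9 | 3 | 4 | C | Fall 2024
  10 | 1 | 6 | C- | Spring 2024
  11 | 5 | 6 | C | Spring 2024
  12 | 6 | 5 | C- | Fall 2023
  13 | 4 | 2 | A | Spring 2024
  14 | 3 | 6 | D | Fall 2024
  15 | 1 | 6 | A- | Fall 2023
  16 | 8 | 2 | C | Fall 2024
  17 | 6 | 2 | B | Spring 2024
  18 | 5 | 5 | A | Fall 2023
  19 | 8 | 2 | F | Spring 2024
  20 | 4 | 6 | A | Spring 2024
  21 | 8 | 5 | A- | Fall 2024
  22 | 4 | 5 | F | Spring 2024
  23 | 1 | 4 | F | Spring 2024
SELECT name, year, gpa FROM students WHERE year < 3 OR gpa <= 2.57

Execution result:
name | year | gpa
Henry Miller | 2 | 3.81
Leo Johnson | 1 | 3.99
David Martinez | 2 | 2.15
Quinn Davis | 1 | 2.55
Jack Wilson | 1 | 2.00
Kate Wilson | 3 | 2.40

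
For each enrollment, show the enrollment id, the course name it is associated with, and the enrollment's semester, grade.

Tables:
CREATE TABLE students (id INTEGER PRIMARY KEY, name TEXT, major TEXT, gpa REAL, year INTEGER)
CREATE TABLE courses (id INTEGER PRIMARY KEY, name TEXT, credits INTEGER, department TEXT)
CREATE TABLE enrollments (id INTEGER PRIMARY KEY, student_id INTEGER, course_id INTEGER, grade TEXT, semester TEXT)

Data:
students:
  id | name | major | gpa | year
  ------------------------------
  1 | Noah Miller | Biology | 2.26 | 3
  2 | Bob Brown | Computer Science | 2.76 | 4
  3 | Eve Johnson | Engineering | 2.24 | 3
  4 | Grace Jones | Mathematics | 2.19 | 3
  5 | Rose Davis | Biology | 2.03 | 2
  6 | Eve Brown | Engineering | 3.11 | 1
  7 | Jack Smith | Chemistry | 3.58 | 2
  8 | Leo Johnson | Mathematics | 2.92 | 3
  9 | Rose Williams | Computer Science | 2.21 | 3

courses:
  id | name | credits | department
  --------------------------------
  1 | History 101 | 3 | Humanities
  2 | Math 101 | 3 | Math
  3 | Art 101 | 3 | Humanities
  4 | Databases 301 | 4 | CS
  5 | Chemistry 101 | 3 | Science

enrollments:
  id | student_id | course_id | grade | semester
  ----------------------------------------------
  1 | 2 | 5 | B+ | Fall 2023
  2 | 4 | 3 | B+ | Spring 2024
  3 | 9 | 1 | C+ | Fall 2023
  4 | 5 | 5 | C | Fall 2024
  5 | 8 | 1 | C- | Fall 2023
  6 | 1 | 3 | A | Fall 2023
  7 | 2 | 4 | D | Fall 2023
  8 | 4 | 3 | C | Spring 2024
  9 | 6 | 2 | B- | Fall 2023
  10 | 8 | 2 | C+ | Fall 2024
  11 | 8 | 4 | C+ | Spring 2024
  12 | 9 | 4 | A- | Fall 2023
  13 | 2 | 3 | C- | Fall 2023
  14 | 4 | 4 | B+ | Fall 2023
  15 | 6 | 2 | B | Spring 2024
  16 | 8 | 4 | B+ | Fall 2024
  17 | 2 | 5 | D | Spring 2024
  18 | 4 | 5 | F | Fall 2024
SELECT c.id, p.name AS course, c.semester, c.grade FROM enrollments c JOIN courses p ON c.course_id = p.id

Execution result:
id | course | semester | grade
1 | Chemistry 101 | Fall 2023 | B+
2 | Art 101 | Spring 2024 | B+
3 | History 101 | Fall 2023 | C+
4 | Chemistry 101 | Fall 2024 | C
5 | History 101 | Fall 2023 | C-
6 | Art 101 | Fall 2023 | A
7 | Databases 301 | Fall 2023 | D
8 | Art 101 | Spring 2024 | C
9 | Math 101 | Fall 2023 | B-
10 | Math 101 | Fall 2024 | C+
11 | Databases 301 | Spring 2024 | C+
12 | Databases 301 | Fall 2023 | A-
13 | Art 101 | Fall 2023 | C-
14 | Databases 301 | Fall 2023 | B+
15 | Math 101 | Spring 2024 | B
16 | Databases 301 | Fall 2024 | B+
17 | Chemistry 101 | Spring 2024 | D
18 | Chemistry 101 | Fall 2024 | F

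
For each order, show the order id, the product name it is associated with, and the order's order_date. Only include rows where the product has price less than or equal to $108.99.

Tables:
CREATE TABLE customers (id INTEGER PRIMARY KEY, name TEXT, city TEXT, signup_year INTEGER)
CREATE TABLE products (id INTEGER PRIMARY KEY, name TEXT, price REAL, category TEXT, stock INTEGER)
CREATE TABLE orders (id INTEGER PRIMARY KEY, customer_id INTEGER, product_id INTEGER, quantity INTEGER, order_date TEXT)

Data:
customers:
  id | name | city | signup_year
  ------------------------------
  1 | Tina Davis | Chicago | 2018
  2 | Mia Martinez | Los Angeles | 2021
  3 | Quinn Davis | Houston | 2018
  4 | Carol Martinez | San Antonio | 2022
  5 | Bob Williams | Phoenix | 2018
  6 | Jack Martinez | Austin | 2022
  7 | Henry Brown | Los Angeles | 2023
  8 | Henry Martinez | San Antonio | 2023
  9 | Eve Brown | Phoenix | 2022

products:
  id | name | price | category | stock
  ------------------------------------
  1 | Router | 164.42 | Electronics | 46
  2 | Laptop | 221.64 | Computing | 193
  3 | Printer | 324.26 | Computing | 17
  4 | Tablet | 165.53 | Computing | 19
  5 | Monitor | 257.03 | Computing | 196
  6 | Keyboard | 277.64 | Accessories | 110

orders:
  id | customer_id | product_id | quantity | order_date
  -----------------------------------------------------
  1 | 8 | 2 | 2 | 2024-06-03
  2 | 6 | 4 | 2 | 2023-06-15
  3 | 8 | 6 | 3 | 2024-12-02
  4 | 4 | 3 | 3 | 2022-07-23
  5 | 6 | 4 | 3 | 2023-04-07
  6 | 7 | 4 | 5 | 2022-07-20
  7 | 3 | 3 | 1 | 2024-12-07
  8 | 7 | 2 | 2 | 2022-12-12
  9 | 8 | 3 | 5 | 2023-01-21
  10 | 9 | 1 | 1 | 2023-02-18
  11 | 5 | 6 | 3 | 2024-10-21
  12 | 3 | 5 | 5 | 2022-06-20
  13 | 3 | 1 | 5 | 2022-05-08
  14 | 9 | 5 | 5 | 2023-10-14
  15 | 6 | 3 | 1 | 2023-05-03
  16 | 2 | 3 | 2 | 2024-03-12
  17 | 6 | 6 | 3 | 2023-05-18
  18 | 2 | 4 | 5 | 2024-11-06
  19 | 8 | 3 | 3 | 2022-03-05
SELECT c.id, p.name AS product, c.order_date FROM orders c JOIN products p ON c.product_id = p.id WHERE p.price <= 108.99

Execution result:
(no rows)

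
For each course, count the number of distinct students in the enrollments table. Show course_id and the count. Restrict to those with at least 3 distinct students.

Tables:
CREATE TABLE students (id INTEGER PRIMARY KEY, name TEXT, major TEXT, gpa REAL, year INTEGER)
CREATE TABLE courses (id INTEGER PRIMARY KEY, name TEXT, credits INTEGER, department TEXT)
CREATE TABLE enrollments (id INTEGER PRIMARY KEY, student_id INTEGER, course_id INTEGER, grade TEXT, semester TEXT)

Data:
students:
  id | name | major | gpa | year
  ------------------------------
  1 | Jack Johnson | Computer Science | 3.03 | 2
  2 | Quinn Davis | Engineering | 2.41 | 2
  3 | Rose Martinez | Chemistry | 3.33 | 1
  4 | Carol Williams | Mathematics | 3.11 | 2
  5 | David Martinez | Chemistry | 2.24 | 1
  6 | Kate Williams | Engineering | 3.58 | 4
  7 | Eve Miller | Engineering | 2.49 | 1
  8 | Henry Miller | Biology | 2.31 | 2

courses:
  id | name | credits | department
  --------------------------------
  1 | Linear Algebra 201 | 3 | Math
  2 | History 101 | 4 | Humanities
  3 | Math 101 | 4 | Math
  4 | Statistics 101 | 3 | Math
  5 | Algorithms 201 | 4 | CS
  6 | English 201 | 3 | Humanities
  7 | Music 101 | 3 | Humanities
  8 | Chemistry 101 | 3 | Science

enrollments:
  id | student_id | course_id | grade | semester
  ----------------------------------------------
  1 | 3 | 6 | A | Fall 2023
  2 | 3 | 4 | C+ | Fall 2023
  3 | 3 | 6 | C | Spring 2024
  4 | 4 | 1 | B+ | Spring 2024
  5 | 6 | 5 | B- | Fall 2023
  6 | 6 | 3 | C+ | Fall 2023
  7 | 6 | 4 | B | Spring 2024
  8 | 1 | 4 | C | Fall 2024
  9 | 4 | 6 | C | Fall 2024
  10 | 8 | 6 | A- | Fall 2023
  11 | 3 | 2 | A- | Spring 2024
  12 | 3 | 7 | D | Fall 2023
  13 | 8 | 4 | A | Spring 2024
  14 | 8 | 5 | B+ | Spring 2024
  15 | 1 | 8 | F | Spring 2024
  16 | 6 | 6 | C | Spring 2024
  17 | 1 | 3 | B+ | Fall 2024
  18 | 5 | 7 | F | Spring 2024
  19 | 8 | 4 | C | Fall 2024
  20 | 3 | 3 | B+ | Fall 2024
SELECT course_id, COUNT(DISTINCT student_id) AS distinct_student_count FROM enrollments GROUP BY course_id HAVING COUNT(DISTINCT student_id) >= 3

Execution result:
course_id | distinct_student_count
3 | 3
4 | 4
6 | 4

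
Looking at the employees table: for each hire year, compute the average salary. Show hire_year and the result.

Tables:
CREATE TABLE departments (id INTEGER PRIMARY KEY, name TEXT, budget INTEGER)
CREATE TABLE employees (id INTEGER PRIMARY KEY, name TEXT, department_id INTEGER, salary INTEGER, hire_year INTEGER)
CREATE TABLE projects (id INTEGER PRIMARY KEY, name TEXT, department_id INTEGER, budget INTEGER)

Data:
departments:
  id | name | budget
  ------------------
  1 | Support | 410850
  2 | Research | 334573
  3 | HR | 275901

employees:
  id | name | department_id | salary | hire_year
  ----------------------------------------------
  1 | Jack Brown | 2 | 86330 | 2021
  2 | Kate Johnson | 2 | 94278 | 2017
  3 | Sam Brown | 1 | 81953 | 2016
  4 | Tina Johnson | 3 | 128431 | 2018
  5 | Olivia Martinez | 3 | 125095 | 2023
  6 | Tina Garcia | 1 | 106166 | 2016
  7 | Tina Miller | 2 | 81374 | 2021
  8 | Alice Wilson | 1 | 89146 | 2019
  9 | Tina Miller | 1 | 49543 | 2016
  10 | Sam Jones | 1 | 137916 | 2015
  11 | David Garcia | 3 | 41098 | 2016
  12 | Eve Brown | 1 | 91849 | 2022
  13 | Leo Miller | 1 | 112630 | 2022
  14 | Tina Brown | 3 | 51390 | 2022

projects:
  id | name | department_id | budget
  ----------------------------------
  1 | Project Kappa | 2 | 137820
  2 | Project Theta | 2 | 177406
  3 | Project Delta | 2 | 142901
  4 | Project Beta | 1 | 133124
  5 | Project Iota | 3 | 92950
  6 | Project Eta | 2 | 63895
SELECT hire_year, AVG(salary) AS avg_salary FROM employees GROUP BY hire_year

Execution result:
hire_year | avg_salary
2015 | 137916.00
2016 | 69690.00
2017 | 94278.00
2018 | 128431.00
2019 | 89146.00
2021 | 83852.00
2022 | 85289.67
2023 | 125095.00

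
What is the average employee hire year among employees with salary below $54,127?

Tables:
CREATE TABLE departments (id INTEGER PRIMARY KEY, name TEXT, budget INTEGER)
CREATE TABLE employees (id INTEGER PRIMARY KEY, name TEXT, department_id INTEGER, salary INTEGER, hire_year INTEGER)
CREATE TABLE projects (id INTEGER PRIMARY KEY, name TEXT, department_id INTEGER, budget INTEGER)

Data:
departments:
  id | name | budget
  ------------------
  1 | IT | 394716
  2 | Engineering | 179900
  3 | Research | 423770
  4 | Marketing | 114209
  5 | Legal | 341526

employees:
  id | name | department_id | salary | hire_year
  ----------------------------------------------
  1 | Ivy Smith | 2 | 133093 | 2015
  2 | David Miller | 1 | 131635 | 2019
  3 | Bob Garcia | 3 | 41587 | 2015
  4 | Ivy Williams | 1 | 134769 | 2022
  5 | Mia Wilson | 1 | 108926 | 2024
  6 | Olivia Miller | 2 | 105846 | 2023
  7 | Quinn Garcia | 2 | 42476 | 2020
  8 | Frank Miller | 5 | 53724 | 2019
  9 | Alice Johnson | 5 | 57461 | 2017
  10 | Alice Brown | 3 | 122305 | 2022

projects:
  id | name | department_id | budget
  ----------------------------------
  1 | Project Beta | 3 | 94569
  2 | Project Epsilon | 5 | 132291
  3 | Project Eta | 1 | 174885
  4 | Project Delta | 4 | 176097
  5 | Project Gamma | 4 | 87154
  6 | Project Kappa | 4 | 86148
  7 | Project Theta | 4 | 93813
SELECT AVG(hire_year) FROM employees WHERE salary < 54127

Execution result:
2018.00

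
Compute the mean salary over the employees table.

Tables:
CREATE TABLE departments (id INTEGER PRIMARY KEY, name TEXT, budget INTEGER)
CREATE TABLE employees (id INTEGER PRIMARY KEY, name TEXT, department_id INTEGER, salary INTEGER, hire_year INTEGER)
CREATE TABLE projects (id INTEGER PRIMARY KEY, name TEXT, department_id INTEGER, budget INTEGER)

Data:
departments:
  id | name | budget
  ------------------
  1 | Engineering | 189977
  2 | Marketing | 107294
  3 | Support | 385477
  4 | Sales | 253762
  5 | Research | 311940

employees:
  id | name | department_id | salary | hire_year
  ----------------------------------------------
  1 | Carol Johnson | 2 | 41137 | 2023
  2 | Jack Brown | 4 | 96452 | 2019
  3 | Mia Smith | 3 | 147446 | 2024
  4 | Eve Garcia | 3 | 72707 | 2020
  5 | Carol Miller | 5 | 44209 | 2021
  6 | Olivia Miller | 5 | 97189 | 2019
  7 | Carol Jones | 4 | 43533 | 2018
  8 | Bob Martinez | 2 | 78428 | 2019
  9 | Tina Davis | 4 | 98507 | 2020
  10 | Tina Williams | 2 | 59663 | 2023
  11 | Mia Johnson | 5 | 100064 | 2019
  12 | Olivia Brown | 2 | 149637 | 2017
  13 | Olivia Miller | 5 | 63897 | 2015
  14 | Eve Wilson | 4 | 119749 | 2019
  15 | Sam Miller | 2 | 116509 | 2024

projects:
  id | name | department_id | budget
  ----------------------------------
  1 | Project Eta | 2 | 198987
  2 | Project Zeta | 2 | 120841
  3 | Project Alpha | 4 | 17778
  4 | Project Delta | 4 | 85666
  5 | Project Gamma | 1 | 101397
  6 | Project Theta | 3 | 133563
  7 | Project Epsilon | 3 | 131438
SELECT AVG(salary) FROM employees

Execution result:
88608.47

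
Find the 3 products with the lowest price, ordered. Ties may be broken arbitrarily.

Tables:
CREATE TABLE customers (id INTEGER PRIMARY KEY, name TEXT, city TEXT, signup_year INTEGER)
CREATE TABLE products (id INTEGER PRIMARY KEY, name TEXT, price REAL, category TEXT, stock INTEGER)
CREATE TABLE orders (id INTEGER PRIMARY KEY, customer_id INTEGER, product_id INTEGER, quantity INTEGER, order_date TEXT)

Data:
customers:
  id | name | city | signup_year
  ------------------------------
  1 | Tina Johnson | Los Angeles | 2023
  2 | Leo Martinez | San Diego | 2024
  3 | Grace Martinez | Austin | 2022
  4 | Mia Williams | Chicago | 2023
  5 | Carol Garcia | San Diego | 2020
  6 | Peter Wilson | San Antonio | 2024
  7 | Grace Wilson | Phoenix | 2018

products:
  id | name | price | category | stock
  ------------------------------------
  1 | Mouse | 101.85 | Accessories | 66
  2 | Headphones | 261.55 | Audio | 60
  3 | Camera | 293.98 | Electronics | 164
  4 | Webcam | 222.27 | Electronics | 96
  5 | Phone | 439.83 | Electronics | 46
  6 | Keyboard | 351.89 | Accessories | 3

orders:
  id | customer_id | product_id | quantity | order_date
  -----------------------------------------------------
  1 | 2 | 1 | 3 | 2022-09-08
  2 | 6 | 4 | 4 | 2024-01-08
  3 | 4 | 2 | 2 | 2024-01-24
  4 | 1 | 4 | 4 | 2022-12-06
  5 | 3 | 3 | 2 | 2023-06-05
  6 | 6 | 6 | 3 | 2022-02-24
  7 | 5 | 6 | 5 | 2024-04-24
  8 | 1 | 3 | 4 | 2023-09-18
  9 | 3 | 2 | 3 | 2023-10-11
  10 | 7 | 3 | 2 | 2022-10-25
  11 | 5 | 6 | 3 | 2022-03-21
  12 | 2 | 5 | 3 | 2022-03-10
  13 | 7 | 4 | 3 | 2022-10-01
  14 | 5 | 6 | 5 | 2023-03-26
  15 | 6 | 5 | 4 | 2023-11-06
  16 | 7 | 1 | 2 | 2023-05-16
SELECT name, price FROM products ORDER BY price ASC LIMIT 3

Execution result:
name | price
Mouse | 101.85
Webcam | 222.27
Headphones | 261.55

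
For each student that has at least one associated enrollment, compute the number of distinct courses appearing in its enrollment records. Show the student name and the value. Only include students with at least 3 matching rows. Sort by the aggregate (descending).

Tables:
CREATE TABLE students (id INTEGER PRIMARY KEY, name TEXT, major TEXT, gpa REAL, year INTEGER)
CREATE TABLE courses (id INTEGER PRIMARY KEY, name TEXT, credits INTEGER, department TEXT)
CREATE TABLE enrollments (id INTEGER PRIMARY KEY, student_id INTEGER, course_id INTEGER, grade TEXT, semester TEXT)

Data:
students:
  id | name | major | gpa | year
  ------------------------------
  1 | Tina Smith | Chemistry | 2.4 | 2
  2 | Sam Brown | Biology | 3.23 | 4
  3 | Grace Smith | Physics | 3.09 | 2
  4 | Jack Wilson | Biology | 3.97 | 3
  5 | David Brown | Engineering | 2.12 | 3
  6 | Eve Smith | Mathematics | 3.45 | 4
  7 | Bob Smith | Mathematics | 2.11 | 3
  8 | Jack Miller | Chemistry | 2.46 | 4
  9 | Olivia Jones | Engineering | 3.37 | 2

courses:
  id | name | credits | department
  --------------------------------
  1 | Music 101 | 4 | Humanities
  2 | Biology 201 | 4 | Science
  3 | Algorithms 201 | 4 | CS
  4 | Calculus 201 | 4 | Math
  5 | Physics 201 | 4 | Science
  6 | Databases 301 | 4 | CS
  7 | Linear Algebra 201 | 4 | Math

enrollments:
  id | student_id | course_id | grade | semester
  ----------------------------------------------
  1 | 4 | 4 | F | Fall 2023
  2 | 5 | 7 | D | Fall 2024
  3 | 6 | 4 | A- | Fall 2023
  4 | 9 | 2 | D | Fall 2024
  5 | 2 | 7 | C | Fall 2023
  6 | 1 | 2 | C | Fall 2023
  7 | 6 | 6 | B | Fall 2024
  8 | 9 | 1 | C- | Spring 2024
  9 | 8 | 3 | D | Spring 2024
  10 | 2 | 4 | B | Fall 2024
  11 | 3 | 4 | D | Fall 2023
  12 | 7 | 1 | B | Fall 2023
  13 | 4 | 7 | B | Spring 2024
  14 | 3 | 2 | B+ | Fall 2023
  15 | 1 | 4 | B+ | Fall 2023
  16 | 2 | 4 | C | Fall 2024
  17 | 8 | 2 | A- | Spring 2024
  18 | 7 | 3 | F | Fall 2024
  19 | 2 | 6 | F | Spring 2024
SELECT p.name, COUNT(DISTINCT c.course_id) AS distinct_course_count FROM enrollments c JOIN students p ON c.student_id = p.id GROUP BY p.id, p.name HAVING COUNT(*) >= 3 ORDER BY distinct_course_count DESC

Execution result:
name | distinct_course_count
Sam Brown | 3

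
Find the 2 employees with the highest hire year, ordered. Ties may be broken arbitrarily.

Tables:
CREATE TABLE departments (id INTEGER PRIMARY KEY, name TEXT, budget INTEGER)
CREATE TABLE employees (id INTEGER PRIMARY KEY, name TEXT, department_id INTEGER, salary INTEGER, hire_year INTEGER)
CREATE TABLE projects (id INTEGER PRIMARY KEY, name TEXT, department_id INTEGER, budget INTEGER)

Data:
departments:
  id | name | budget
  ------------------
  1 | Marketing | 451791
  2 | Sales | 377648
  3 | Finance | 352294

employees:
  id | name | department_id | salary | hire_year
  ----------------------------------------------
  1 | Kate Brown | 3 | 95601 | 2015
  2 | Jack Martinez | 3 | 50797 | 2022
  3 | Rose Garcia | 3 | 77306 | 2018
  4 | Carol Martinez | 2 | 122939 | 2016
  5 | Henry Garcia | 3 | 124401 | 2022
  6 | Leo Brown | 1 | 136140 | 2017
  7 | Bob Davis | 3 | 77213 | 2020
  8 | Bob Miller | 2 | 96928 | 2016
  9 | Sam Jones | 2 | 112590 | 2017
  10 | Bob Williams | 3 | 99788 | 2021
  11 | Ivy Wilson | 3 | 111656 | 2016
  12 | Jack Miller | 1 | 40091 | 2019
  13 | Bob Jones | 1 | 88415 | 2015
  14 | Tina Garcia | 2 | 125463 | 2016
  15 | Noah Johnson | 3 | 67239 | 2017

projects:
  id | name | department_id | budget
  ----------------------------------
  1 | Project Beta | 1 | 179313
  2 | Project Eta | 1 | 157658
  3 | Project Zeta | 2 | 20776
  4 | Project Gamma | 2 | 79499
SELECT name, hire_year FROM employees ORDER BY hire_year DESC LIMIT 2

Execution result:
name | hire_year
Jack Martinez | 2022
Henry Garcia | 2022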